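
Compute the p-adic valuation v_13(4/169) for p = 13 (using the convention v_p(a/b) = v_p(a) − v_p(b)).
v_13(4/169) = -2

Factor powers of 13 from the numerator and denominator of the reduced fraction: 4 = 13^0 · 4 and 169 = 13^2 · 1. Apply v_p(a/b) = v_p(a) − v_p(b): v_13(4/169) = 0 − 2 = -2.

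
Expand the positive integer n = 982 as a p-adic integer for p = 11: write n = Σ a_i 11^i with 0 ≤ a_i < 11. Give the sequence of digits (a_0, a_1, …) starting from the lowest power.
(a_0, a_1, …) = (3, 1, 8)

Repeated division by 11 gives the digits low-to-high: 982 = 3 + 1·11^1 + 8·11^2. Digit sequence: (3, 1, 8).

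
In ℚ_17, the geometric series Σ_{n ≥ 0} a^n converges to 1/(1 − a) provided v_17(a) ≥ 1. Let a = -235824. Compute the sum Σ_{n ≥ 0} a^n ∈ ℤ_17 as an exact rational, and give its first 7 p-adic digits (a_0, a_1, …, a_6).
Σ a^n = 1/(1 − a) = 1/235825;  first 7 digits = (1, 0, 0, 3, 14, 16, 8)

v_17(a) = 3 ≥ 1, so the series converges in ℤ_17 to 1/(1 − a) = 1/(1 − (-235824)) = 1/235825. Expand this rational in ℤ_17: compute digits iteratively via d_i = x_i mod 17, x_{i+1} = (x_i − d_i)/17. The first 7 digits are (1, 0, 0, 3, 14, 16, 8).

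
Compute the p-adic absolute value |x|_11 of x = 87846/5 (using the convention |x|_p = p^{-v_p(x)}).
|87846/5|_11 = 1/14641

Step 1 — compute v_11(x) by factoring powers of 11 out of the numerator and denominator: v_11(87846/5) = 4. Step 2 — apply |x|_p = p^{-v_p(x)} = 11^{-4} = 1/14641.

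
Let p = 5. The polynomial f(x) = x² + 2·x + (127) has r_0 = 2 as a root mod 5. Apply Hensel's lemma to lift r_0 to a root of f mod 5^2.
r_1 = 17 (mod 25)

Hensel: r_{i+1} = r_i − f(r_i)·(f′(r_i))^{-1} mod 5^{i+2}, f′(x) = 2x + 2. Iterate:
  r_0 = 2 (mod 5)
  r_1 = 17 (mod 25)
Final: r = 17 satisfies f(r) ≡ 0 mod 5^2.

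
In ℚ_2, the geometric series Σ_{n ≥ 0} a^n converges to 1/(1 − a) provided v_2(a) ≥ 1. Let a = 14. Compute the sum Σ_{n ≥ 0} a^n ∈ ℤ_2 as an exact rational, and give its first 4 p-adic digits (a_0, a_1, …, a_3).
Σ a^n = 1/(1 − a) = -1/13;  first 4 digits = (1, 1, 0, 1)

v_2(a) = 1 ≥ 1, so the series converges in ℤ_2 to 1/(1 − a) = 1/(1 − 14) = -1/13. Expand this rational in ℤ_2: compute digits iteratively via d_i = x_i mod 2, x_{i+1} = (x_i − d_i)/2. The first 4 digits are (1, 1, 0, 1).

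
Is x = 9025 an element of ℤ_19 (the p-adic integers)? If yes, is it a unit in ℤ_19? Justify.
x ∈ ℤ_19 but not a unit; v_19(x) = 2 > 0

ℤ_19 = {x ∈ ℚ_19 : v_19(x) ≥ 0} and ℤ_19^× = {x ∈ ℤ_19 : v_19(x) = 0}. Here v_19(9025) = v_19(num) − v_19(den) = 2; compare against these criteria.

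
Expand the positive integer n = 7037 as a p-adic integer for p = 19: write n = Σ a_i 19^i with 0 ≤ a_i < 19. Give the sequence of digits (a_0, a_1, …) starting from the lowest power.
(a_0, a_1, …) = (7, 9, 0, 1)

Repeated division by 19 gives the digits low-to-high: 7037 = 7 + 9·19^1 + 1·19^3. Digit sequence: (7, 9, 0, 1).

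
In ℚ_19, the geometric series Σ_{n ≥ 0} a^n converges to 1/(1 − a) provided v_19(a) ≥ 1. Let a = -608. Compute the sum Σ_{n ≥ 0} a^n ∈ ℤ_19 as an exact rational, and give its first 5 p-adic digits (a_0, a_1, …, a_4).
Σ a^n = 1/(1 − a) = 1/609;  first 5 digits = (1, 6, 15, 3, 11)

v_19(a) = 1 ≥ 1, so the series converges in ℤ_19 to 1/(1 − a) = 1/(1 − (-608)) = 1/609. Expand this rational in ℤ_19: compute digits iteratively via d_i = x_i mod 19, x_{i+1} = (x_i − d_i)/19. The first 5 digits are (1, 6, 15, 3, 11).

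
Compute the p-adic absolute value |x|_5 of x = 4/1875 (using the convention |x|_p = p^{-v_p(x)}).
|4/1875|_5 = 625

Step 1 — compute v_5(x) by factoring powers of 5 out of the numerator and denominator: v_5(4/1875) = -4. Step 2 — apply |x|_p = p^{-v_p(x)} = 5^{4} = 625.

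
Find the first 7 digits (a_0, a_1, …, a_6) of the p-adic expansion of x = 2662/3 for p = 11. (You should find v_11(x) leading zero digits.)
(a_0, …, a_6) = (0, 0, 0, 8, 3, 7, 3)

v_11(2662/3) = 3, so a_0 = ... = a_2 = 0. Factor out: x = 11^3 · u with u = 2/3 a unit in ℤ_11. Expand u iteratively via a_{v+i} = u_i mod 11, u_{i+1} = (u_i − a_{v+i})/11:
  u_0 = 2/3;  a_3 = 8;  u_1 = (u_0 − 8)/11 = -2/3
  u_1 = -2/3;  a_4 = 3;  u_2 = (u_1 − 3)/11 = -1/3
  u_2 = -1/3;  a_5 = 7;  u_3 = (u_2 − 7)/11 = -2/3
  u_3 = -2/3;  a_6 = 3;  u_4 = (u_3 − 3)/11 = -1/3
Digits: (0, 0, 0, 8, 3, 7, 3).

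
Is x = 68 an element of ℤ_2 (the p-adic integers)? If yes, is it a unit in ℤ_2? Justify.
x ∈ ℤ_2 but not a unit; v_2(x) = 2 > 0

ℤ_2 = {x ∈ ℚ_2 : v_2(x) ≥ 0} and ℤ_2^× = {x ∈ ℤ_2 : v_2(x) = 0}. Here v_2(68) = v_2(num) − v_2(den) = 2; compare against these criteria.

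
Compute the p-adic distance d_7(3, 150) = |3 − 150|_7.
d_7(3, 150) = 1/49

Step 1 — x − y = 3 − 150 = -147. Step 2 — v_7(-147) = 2 (factor: -147 = −(7^2 · 3); the sign does not affect v_p). Step 3 — |x − y|_7 = 7^{-2} = 1/49.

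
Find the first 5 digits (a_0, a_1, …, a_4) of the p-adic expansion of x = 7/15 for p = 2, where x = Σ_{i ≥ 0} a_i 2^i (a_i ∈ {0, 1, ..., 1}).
(a_0, …, a_4) = (1, 0, 0, 1, 0)

v_2(7/15) = 0 (numerator and denominator both coprime to 2), so x ∈ ℤ_2^×. Compute digits iteratively via a_i = x_i mod 2, x_{i+1} = (x_i − a_i)/2, with x_0 = x:
  x_0 = 7/15;  a_0 = 1;  x_1 = (x_0 − 1)/2 = -4/15
  x_1 = -4/15;  a_1 = 0;  x_2 = (x_1 − 0)/2 = -2/15
  x_2 = -2/15;  a_2 = 0;  x_3 = (x_2 − 0)/2 = -1/15
  x_3 = -1/15;  a_3 = 1;  x_4 = (x_3 − 1)/2 = -8/15
  x_4 = -8/15;  a_4 = 0;  x_5 = (x_4 − 0)/2 = -4/15
Digits: (1, 0, 0, 1, 0).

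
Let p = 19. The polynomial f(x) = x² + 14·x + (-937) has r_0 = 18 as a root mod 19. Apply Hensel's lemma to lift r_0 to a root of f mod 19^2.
r_1 = 18 (mod 361)

Hensel: r_{i+1} = r_i − f(r_i)·(f′(r_i))^{-1} mod 19^{i+2}, f′(x) = 2x + 14. Iterate:
  r_0 = 18 (mod 19)
  r_1 = 18 (mod 361)
Final: r = 18 satisfies f(r) ≡ 0 mod 19^2.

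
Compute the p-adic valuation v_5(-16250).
v_5(-16250) = 4

v_5(n) is the largest exponent k such that 5^k divides n. Factor out: -16250 = -5^4 · 26. (Sign doesn't affect v_p.) So v_5(-16250) = 4.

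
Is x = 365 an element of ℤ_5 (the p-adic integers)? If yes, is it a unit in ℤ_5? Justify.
x ∈ ℤ_5 but not a unit; v_5(x) = 1 > 0

ℤ_5 = {x ∈ ℚ_5 : v_5(x) ≥ 0} and ℤ_5^× = {x ∈ ℤ_5 : v_5(x) = 0}. Here v_5(365) = v_5(num) − v_5(den) = 1; compare against these criteria.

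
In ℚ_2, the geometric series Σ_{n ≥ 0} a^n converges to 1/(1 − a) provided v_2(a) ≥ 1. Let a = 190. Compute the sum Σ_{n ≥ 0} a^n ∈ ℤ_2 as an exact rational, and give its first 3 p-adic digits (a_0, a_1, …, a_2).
Σ a^n = 1/(1 − a) = -1/189;  first 3 digits = (1, 1, 0)

v_2(a) = 1 ≥ 1, so the series converges in ℤ_2 to 1/(1 − a) = 1/(1 − 190) = -1/189. Expand this rational in ℤ_2: compute digits iteratively via d_i = x_i mod 2, x_{i+1} = (x_i − d_i)/2. The first 3 digits are (1, 1, 0).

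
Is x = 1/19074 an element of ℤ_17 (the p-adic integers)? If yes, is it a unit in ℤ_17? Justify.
x ∉ ℤ_17 (v_17(x) = -2 < 0)

ℤ_17 = {x ∈ ℚ_17 : v_17(x) ≥ 0} and ℤ_17^× = {x ∈ ℤ_17 : v_17(x) = 0}. Here v_17(1/19074) = v_17(num) − v_17(den) = -2; compare against these criteria.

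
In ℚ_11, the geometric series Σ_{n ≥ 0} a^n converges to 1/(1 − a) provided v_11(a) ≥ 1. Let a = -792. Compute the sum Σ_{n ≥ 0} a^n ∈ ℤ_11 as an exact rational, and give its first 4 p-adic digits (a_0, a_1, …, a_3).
Σ a^n = 1/(1 − a) = 1/793;  first 4 digits = (1, 5, 7, 1)

v_11(a) = 1 ≥ 1, so the series converges in ℤ_11 to 1/(1 − a) = 1/(1 − (-792)) = 1/793. Expand this rational in ℤ_11: compute digits iteratively via d_i = x_i mod 11, x_{i+1} = (x_i − d_i)/11. The first 4 digits are (1, 5, 7, 1).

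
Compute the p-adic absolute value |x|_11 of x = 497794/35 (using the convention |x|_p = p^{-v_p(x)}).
|497794/35|_11 = 1/14641

Step 1 — compute v_11(x) by factoring powers of 11 out of the numerator and denominator: v_11(497794/35) = 4. Step 2 — apply |x|_p = p^{-v_p(x)} = 11^{-4} = 1/14641.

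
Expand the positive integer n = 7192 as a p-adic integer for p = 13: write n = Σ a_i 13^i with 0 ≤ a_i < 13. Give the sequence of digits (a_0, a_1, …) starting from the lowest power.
(a_0, a_1, …) = (3, 7, 3, 3)

Repeated division by 13 gives the digits low-to-high: 7192 = 3 + 7·13^1 + 3·13^2 + 3·13^3. Digit sequence: (3, 7, 3, 3).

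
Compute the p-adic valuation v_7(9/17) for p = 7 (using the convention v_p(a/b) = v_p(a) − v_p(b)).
v_7(9/17) = 0

Factor powers of 7 from the numerator and denominator of the reduced fraction: 9 = 7^0 · 9 and 17 = 7^0 · 17. Apply v_p(a/b) = v_p(a) − v_p(b): v_7(9/17) = 0 − 0 = 0.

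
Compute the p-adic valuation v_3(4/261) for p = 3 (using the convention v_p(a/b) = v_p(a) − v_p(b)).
v_3(4/261) = -2

Factor powers of 3 from the numerator and denominator of the reduced fraction: 4 = 3^0 · 4 and 261 = 3^2 · 29. Apply v_p(a/b) = v_p(a) − v_p(b): v_3(4/261) = 0 − 2 = -2.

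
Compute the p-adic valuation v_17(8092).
v_17(8092) = 2

v_17(n) is the largest exponent k such that 17^k divides n. Factor out: 8092 = 17^2 · 28. (Sign doesn't affect v_p.) So v_17(8092) = 2.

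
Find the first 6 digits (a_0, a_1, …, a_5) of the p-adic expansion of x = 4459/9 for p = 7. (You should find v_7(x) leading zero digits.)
(a_0, …, a_5) = (0, 0, 0, 3, 6, 3)

v_7(4459/9) = 3, so a_0 = ... = a_2 = 0. Factor out: x = 7^3 · u with u = 13/9 a unit in ℤ_7. Expand u iteratively via a_{v+i} = u_i mod 7, u_{i+1} = (u_i − a_{v+i})/7:
  u_0 = 13/9;  a_3 = 3;  u_1 = (u_0 − 3)/7 = -2/9
  u_1 = -2/9;  a_4 = 6;  u_2 = (u_1 − 6)/7 = -8/9
  u_2 = -8/9;  a_5 = 3;  u_3 = (u_2 − 3)/7 = -5/9
Digits: (0, 0, 0, 3, 6, 3).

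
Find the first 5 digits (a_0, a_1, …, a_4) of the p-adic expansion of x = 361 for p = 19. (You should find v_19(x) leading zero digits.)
(a_0, …, a_4) = (0, 0, 1, 0, 0)

v_19(361) = 2, so a_0 = ... = a_1 = 0. Factor out: x = 19^2 · u with u = 1 a unit in ℤ_19. Expand u iteratively via a_{v+i} = u_i mod 19, u_{i+1} = (u_i − a_{v+i})/19:
  u_0 = 1;  a_2 = 1;  u_1 = (u_0 − 1)/19 = 0
  u_1 = 0;  a_3 = 0;  u_2 = (u_1 − 0)/19 = 0
  u_2 = 0;  a_4 = 0;  u_3 = (u_2 − 0)/19 = 0
Digits: (0, 0, 1, 0, 0).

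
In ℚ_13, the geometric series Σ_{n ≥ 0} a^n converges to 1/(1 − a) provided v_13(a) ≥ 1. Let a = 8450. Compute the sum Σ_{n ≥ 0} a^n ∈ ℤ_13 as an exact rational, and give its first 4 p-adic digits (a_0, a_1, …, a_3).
Σ a^n = 1/(1 − a) = -1/8449;  first 4 digits = (1, 0, 11, 3)

v_13(a) = 2 ≥ 1, so the series converges in ℤ_13 to 1/(1 − a) = 1/(1 − 8450) = -1/8449. Expand this rational in ℤ_13: compute digits iteratively via d_i = x_i mod 13, x_{i+1} = (x_i − d_i)/13. The first 4 digits are (1, 0, 11, 3).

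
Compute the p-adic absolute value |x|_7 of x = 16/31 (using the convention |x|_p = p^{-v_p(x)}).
|16/31|_7 = 1

Step 1 — compute v_7(x) by factoring powers of 7 out of the numerator and denominator: v_7(16/31) = 0. Step 2 — apply |x|_p = p^{-v_p(x)} = 7^{0} = 1.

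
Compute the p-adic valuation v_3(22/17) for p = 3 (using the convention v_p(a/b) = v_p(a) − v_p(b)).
v_3(22/17) = 0

Factor powers of 3 from the numerator and denominator of the reduced fraction: 22 = 3^0 · 22 and 17 = 3^0 · 17. Apply v_p(a/b) = v_p(a) − v_p(b): v_3(22/17) = 0 − 0 = 0.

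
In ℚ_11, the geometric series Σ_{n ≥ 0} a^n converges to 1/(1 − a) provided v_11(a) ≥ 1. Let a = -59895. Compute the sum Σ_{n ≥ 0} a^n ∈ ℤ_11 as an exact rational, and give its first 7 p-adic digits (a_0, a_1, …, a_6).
Σ a^n = 1/(1 − a) = 1/59896;  first 7 digits = (1, 0, 0, 10, 6, 10, 0)

v_11(a) = 3 ≥ 1, so the series converges in ℤ_11 to 1/(1 − a) = 1/(1 − (-59895)) = 1/59896. Expand this rational in ℤ_11: compute digits iteratively via d_i = x_i mod 11, x_{i+1} = (x_i − d_i)/11. The first 7 digits are (1, 0, 0, 10, 6, 10, 0).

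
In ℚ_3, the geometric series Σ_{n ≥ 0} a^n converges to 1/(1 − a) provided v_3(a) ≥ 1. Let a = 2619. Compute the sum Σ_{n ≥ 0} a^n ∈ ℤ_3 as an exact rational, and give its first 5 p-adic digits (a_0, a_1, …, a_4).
Σ a^n = 1/(1 − a) = -1/2618;  first 5 digits = (1, 0, 0, 1, 2)

v_3(a) = 3 ≥ 1, so the series converges in ℤ_3 to 1/(1 − a) = 1/(1 − 2619) = -1/2618. Expand this rational in ℤ_3: compute digits iteratively via d_i = x_i mod 3, x_{i+1} = (x_i − d_i)/3. The first 5 digits are (1, 0, 0, 1, 2).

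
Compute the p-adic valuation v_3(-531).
v_3(-531) = 2

v_3(n) is the largest exponent k such that 3^k divides n. Factor out: -531 = -3^2 · 59. (Sign doesn't affect v_p.) So v_3(-531) = 2.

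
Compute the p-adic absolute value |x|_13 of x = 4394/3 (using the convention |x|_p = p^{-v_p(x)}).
|4394/3|_13 = 1/2197

Step 1 — compute v_13(x) by factoring powers of 13 out of the numerator and denominator: v_13(4394/3) = 3. Step 2 — apply |x|_p = p^{-v_p(x)} = 13^{-3} = 1/2197.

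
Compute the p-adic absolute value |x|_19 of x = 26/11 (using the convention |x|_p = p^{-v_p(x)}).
|26/11|_19 = 1

Step 1 — compute v_19(x) by factoring powers of 19 out of the numerator and denominator: v_19(26/11) = 0. Step 2 — apply |x|_p = p^{-v_p(x)} = 19^{0} = 1.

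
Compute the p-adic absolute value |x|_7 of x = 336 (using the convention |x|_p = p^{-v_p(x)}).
|336|_7 = 1/7

Step 1 — compute v_7(x) by factoring powers of 7 out of the numerator and denominator: v_7(336) = 1. Step 2 — apply |x|_p = p^{-v_p(x)} = 7^{-1} = 1/7.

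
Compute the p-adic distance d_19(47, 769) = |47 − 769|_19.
d_19(47, 769) = 1/361

Step 1 — x − y = 47 − 769 = -722. Step 2 — v_19(-722) = 2 (factor: -722 = −(19^2 · 2); the sign does not affect v_p). Step 3 — |x − y|_19 = 19^{-2} = 1/361.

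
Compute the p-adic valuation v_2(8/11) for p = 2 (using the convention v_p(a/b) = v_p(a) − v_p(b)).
v_2(8/11) = 3

Factor powers of 2 from the numerator and denominator of the reduced fraction: 8 = 2^3 · 1 and 11 = 2^0 · 11. Apply v_p(a/b) = v_p(a) − v_p(b): v_2(8/11) = 3 − 0 = 3.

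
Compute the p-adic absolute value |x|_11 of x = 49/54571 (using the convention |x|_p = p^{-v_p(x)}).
|49/54571|_11 = 1331

Step 1 — compute v_11(x) by factoring powers of 11 out of the numerator and denominator: v_11(49/54571) = -3. Step 2 — apply |x|_p = p^{-v_p(x)} = 11^{3} = 1331.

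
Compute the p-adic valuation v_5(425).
v_5(425) = 2

v_5(n) is the largest exponent k such that 5^k divides n. Factor out: 425 = 5^2 · 17. (Sign doesn't affect v_p.) So v_5(425) = 2.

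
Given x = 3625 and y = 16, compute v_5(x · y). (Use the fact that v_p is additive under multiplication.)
v_5(58000) = 3

v_p(x) = 3 (factor: 3625 = 5^3 · 29); v_p(y) = 0 (factor: 16 = 5^0 · 16). Additivity: v_p(xy) = v_p(x) + v_p(y) = 3 + 0 = 3. (Direct check: xy = 58000 = 5^3 · (464).)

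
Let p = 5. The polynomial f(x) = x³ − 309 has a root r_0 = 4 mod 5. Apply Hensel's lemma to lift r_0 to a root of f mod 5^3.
r_2 = 44 (mod 125)

Hensel: r_{i+1} = r_i − f(r_i)/f′(r_i) mod 5^{i+2}, where f′(x) = 3x². Iterate:
  r_0 = 4 (mod 5)
  r_1 = 19 (mod 25)
  r_2 = 44 (mod 125)
Final: r = 44 with f(r) ≡ 0 mod 5^3.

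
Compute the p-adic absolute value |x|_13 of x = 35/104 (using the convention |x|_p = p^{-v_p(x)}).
|35/104|_13 = 13

Step 1 — compute v_13(x) by factoring powers of 13 out of the numerator and denominator: v_13(35/104) = -1. Step 2 — apply |x|_p = p^{-v_p(x)} = 13^{1} = 13.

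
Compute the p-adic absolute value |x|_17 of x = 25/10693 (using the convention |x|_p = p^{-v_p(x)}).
|25/10693|_17 = 289

Step 1 — compute v_17(x) by factoring powers of 17 out of the numerator and denominator: v_17(25/10693) = -2. Step 2 — apply |x|_p = p^{-v_p(x)} = 17^{2} = 289.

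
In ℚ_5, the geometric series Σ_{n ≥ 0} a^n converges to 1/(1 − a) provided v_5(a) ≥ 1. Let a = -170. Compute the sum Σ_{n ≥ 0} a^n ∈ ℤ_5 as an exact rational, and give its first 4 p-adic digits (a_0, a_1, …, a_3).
Σ a^n = 1/(1 − a) = 1/171;  first 4 digits = (1, 1, 4, 0)

v_5(a) = 1 ≥ 1, so the series converges in ℤ_5 to 1/(1 − a) = 1/(1 − (-170)) = 1/171. Expand this rational in ℤ_5: compute digits iteratively via d_i = x_i mod 5, x_{i+1} = (x_i − d_i)/5. The first 4 digits are (1, 1, 4, 0).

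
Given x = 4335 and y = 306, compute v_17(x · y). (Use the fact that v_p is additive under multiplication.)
v_17(1326510) = 3

v_p(x) = 2 (factor: 4335 = 17^2 · 15); v_p(y) = 1 (factor: 306 = 17^1 · 18). Additivity: v_p(xy) = v_p(x) + v_p(y) = 2 + 1 = 3. (Direct check: xy = 1326510 = 17^3 · (270).)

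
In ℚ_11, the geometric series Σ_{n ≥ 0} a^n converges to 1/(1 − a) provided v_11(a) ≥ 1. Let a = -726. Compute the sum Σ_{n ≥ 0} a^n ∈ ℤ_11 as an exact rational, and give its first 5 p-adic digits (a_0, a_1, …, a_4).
Σ a^n = 1/(1 − a) = 1/727;  first 5 digits = (1, 0, 5, 10, 2)

v_11(a) = 2 ≥ 1, so the series converges in ℤ_11 to 1/(1 − a) = 1/(1 − (-726)) = 1/727. Expand this rational in ℤ_11: compute digits iteratively via d_i = x_i mod 11, x_{i+1} = (x_i − d_i)/11. The first 5 digits are (1, 0, 5, 10, 2).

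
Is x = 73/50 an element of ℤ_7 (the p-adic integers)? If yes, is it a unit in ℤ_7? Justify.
x ∈ ℤ_7^× (unit); v_7(x) = 0

ℤ_7 = {x ∈ ℚ_7 : v_7(x) ≥ 0} and ℤ_7^× = {x ∈ ℤ_7 : v_7(x) = 0}. Here v_7(73/50) = v_7(num) − v_7(den) = 0; compare against these criteria.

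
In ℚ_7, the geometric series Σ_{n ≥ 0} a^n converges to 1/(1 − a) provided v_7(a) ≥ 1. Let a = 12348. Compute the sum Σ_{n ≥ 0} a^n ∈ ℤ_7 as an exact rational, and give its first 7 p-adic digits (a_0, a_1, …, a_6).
Σ a^n = 1/(1 − a) = -1/12347;  first 7 digits = (1, 0, 0, 1, 5, 0, 1)

v_7(a) = 3 ≥ 1, so the series converges in ℤ_7 to 1/(1 − a) = 1/(1 − 12348) = -1/12347. Expand this rational in ℤ_7: compute digits iteratively via d_i = x_i mod 7, x_{i+1} = (x_i − d_i)/7. The first 7 digits are (1, 0, 0, 1, 5, 0, 1).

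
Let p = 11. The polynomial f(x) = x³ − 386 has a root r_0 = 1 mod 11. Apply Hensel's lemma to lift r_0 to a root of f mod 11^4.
r_3 = 3477 (mod 14641)

Hensel: r_{i+1} = r_i − f(r_i)/f′(r_i) mod 11^{i+2}, where f′(x) = 3x². Iterate:
  r_0 = 1 (mod 11)
  r_1 = 89 (mod 121)
  r_2 = 815 (mod 1331)
  r_3 = 3477 (mod 14641)
Final: r = 3477 with f(r) ≡ 0 mod 11^4.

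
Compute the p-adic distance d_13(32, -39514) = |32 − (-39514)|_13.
d_13(32, -39514) = 1/2197

Step 1 — x − y = 32 − (-39514) = 39546. Step 2 — v_13(39546) = 3 (factor: 39546 = (13^3 · 18); the sign does not affect v_p). Step 3 — |x − y|_13 = 13^{-3} = 1/2197.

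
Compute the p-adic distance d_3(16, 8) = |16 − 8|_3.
d_3(16, 8) = 1

Step 1 — x − y = 16 − 8 = 8. Step 2 — v_3(8) = 0 (factor: 8 = (3^0 · 8); the sign does not affect v_p). Step 3 — |x − y|_3 = 3^{0} = 1.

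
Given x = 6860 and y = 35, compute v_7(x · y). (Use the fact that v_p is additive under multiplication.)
v_7(240100) = 4

v_p(x) = 3 (factor: 6860 = 7^3 · 20); v_p(y) = 1 (factor: 35 = 7^1 · 5). Additivity: v_p(xy) = v_p(x) + v_p(y) = 3 + 1 = 4. (Direct check: xy = 240100 = 7^4 · (100).)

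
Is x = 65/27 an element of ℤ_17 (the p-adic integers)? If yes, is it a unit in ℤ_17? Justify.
x ∈ ℤ_17^× (unit); v_17(x) = 0

ℤ_17 = {x ∈ ℚ_17 : v_17(x) ≥ 0} and ℤ_17^× = {x ∈ ℤ_17 : v_17(x) = 0}. Here v_17(65/27) = v_17(num) − v_17(den) = 0; compare against these criteria.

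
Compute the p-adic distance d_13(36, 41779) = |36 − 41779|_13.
d_13(36, 41779) = 1/2197

Step 1 — x − y = 36 − 41779 = -41743. Step 2 — v_13(-41743) = 3 (factor: -41743 = −(13^3 · 19); the sign does not affect v_p). Step 3 — |x − y|_13 = 13^{-3} = 1/2197.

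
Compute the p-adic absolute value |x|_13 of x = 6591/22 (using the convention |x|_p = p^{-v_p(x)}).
|6591/22|_13 = 1/2197

Step 1 — compute v_13(x) by factoring powers of 13 out of the numerator and denominator: v_13(6591/22) = 3. Step 2 — apply |x|_p = p^{-v_p(x)} = 13^{-3} = 1/2197.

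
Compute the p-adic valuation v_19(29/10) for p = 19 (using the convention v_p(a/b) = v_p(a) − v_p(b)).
v_19(29/10) = 0

Factor powers of 19 from the numerator and denominator of the reduced fraction: 29 = 19^0 · 29 and 10 = 19^0 · 10. Apply v_p(a/b) = v_p(a) − v_p(b): v_19(29/10) = 0 − 0 = 0.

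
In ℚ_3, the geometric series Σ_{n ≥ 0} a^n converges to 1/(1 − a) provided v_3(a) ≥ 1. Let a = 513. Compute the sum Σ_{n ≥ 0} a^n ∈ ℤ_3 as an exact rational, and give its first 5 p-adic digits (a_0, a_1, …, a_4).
Σ a^n = 1/(1 − a) = -1/512;  first 5 digits = (1, 0, 0, 1, 0)

v_3(a) = 3 ≥ 1, so the series converges in ℤ_3 to 1/(1 − a) = 1/(1 − 513) = -1/512. Expand this rational in ℤ_3: compute digits iteratively via d_i = x_i mod 3, x_{i+1} = (x_i − d_i)/3. The first 5 digits are (1, 0, 0, 1, 0).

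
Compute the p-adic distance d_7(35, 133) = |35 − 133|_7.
d_7(35, 133) = 1/49

Step 1 — x − y = 35 − 133 = -98. Step 2 — v_7(-98) = 2 (factor: -98 = −(7^2 · 2); the sign does not affect v_p). Step 3 — |x − y|_7 = 7^{-2} = 1/49.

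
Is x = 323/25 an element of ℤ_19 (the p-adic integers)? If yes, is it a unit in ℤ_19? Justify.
x ∈ ℤ_19 but not a unit; v_19(x) = 1 > 0

ℤ_19 = {x ∈ ℚ_19 : v_19(x) ≥ 0} and ℤ_19^× = {x ∈ ℤ_19 : v_19(x) = 0}. Here v_19(323/25) = v_19(num) − v_19(den) = 1; compare against these criteria.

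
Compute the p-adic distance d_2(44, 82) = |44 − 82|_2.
d_2(44, 82) = 1/2

Step 1 — x − y = 44 − 82 = -38. Step 2 — v_2(-38) = 1 (factor: -38 = −(2^1 · 19); the sign does not affect v_p). Step 3 — |x − y|_2 = 2^{-1} = 1/2.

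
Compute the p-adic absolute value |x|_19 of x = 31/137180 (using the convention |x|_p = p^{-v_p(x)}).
|31/137180|_19 = 6859

Step 1 — compute v_19(x) by factoring powers of 19 out of the numerator and denominator: v_19(31/137180) = -3. Step 2 — apply |x|_p = p^{-v_p(x)} = 19^{3} = 6859.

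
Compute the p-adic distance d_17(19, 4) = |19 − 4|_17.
d_17(19, 4) = 1

Step 1 — x − y = 19 − 4 = 15. Step 2 — v_17(15) = 0 (factor: 15 = (17^0 · 15); the sign does not affect v_p). Step 3 — |x − y|_17 = 17^{0} = 1.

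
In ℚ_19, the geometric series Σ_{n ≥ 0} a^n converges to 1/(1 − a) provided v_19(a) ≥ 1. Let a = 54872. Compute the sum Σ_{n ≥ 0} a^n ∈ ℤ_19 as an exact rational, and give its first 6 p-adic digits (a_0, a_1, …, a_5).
Σ a^n = 1/(1 − a) = -1/54871;  first 6 digits = (1, 0, 0, 8, 0, 0)

v_19(a) = 3 ≥ 1, so the series converges in ℤ_19 to 1/(1 − a) = 1/(1 − 54872) = -1/54871. Expand this rational in ℤ_19: compute digits iteratively via d_i = x_i mod 19, x_{i+1} = (x_i − d_i)/19. The first 6 digits are (1, 0, 0, 8, 0, 0).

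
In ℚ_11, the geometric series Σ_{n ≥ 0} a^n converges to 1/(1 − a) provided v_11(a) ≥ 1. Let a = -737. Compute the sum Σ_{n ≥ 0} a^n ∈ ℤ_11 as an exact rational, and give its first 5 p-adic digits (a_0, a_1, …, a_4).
Σ a^n = 1/(1 − a) = 1/738;  first 5 digits = (1, 10, 5, 10, 8)

v_11(a) = 1 ≥ 1, so the series converges in ℤ_11 to 1/(1 − a) = 1/(1 − (-737)) = 1/738. Expand this rational in ℤ_11: compute digits iteratively via d_i = x_i mod 11, x_{i+1} = (x_i − d_i)/11. The first 5 digits are (1, 10, 5, 10, 8).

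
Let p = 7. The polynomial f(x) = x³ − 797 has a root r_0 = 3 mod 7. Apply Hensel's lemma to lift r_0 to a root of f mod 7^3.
r_2 = 17 (mod 343)

Hensel: r_{i+1} = r_i − f(r_i)/f′(r_i) mod 7^{i+2}, where f′(x) = 3x². Iterate:
  r_0 = 3 (mod 7)
  r_1 = 17 (mod 49)
  r_2 = 17 (mod 343)
Final: r = 17 with f(r) ≡ 0 mod 7^3.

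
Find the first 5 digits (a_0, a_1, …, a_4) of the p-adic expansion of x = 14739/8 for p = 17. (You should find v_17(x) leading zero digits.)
(a_0, …, a_4) = (0, 0, 0, 11, 10)

v_17(14739/8) = 3, so a_0 = ... = a_2 = 0. Factor out: x = 17^3 · u with u = 3/8 a unit in ℤ_17. Expand u iteratively via a_{v+i} = u_i mod 17, u_{i+1} = (u_i − a_{v+i})/17:
  u_0 = 3/8;  a_3 = 11;  u_1 = (u_0 − 11)/17 = -5/8
  u_1 = -5/8;  a_4 = 10;  u_2 = (u_1 − 10)/17 = -5/8
Digits: (0, 0, 0, 11, 10).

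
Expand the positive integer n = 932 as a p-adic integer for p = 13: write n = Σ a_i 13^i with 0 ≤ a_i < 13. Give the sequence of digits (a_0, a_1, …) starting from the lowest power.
(a_0, a_1, …) = (9, 6, 5)

Repeated division by 13 gives the digits low-to-high: 932 = 9 + 6·13^1 + 5·13^2. Digit sequence: (9, 6, 5).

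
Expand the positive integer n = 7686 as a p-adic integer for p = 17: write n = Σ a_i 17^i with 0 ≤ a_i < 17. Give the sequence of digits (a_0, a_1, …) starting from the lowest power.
(a_0, a_1, …) = (2, 10, 9, 1)

Repeated division by 17 gives the digits low-to-high: 7686 = 2 + 10·17^1 + 9·17^2 + 1·17^3. Digit sequence: (2, 10, 9, 1).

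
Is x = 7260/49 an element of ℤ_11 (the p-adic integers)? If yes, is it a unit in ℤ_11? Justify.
x ∈ ℤ_11 but not a unit; v_11(x) = 2 > 0

ℤ_11 = {x ∈ ℚ_11 : v_11(x) ≥ 0} and ℤ_11^× = {x ∈ ℤ_11 : v_11(x) = 0}. Here v_11(7260/49) = v_11(num) − v_11(den) = 2; compare against these criteria.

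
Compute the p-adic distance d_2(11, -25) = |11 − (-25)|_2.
d_2(11, -25) = 1/4

Step 1 — x − y = 11 − (-25) = 36. Step 2 — v_2(36) = 2 (factor: 36 = (2^2 · 9); the sign does not affect v_p). Step 3 — |x − y|_2 = 2^{-2} = 1/4.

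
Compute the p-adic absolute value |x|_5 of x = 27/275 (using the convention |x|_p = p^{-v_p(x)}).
|27/275|_5 = 25

Step 1 — compute v_5(x) by factoring powers of 5 out of the numerator and denominator: v_5(27/275) = -2. Step 2 — apply |x|_p = p^{-v_p(x)} = 5^{2} = 25.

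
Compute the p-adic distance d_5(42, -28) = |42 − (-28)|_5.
d_5(42, -28) = 1/5

Step 1 — x − y = 42 − (-28) = 70. Step 2 — v_5(70) = 1 (factor: 70 = (5^1 · 14); the sign does not affect v_p). Step 3 — |x − y|_5 = 5^{-1} = 1/5.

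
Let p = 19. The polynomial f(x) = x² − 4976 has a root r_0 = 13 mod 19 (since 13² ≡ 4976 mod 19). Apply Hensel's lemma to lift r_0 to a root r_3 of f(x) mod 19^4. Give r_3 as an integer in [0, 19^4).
r_3 = 107762 (mod 130321)

Hensel's recurrence: r_{i+1} = r_i − f(r_i)·(f′(r_i))^{-1} mod 19^{i+2}, with f′(x) = 2x. Iterate:
  r_0 = 13 (mod 19)
  r_1 = 184 (mod 361)
  r_2 = 4877 (mod 6859)
  r_3 = 107762 (mod 130321)
Final: r_3 = 107762, and one checks f(r_3) ≡ 0 mod 19^4.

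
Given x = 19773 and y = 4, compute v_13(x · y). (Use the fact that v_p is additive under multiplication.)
v_13(79092) = 3

v_p(x) = 3 (factor: 19773 = 13^3 · 9); v_p(y) = 0 (factor: 4 = 13^0 · 4). Additivity: v_p(xy) = v_p(x) + v_p(y) = 3 + 0 = 3. (Direct check: xy = 79092 = 13^3 · (36).)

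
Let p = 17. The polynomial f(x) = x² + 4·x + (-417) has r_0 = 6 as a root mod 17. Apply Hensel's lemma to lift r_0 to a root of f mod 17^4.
r_3 = 42421 (mod 83521)

Hensel: r_{i+1} = r_i − f(r_i)·(f′(r_i))^{-1} mod 17^{i+2}, f′(x) = 2x + 4. Iterate:
  r_0 = 6 (mod 17)
  r_1 = 227 (mod 289)
  r_2 = 3117 (mod 4913)
  r_3 = 42421 (mod 83521)
Final: r = 42421 satisfies f(r) ≡ 0 mod 17^4.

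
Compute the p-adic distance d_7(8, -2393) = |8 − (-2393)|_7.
d_7(8, -2393) = 1/2401

Step 1 — x − y = 8 − (-2393) = 2401. Step 2 — v_7(2401) = 4 (factor: 2401 = (7^4 · 1); the sign does not affect v_p). Step 3 — |x − y|_7 = 7^{-4} = 1/2401.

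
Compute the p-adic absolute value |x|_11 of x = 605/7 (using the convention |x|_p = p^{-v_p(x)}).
|605/7|_11 = 1/121

Step 1 — compute v_11(x) by factoring powers of 11 out of the numerator and denominator: v_11(605/7) = 2. Step 2 — apply |x|_p = p^{-v_p(x)} = 11^{-2} = 1/121.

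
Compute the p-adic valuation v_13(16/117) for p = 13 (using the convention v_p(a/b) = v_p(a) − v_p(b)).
v_13(16/117) = -1

Factor powers of 13 from the numerator and denominator of the reduced fraction: 16 = 13^0 · 16 and 117 = 13^1 · 9. Apply v_p(a/b) = v_p(a) − v_p(b): v_13(16/117) = 0 − 1 = -1.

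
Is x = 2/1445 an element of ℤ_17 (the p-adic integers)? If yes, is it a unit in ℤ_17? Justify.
x ∉ ℤ_17 (v_17(x) = -2 < 0)

ℤ_17 = {x ∈ ℚ_17 : v_17(x) ≥ 0} and ℤ_17^× = {x ∈ ℤ_17 : v_17(x) = 0}. Here v_17(2/1445) = v_17(num) − v_17(den) = -2; compare against these criteria.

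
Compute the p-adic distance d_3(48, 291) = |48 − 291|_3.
d_3(48, 291) = 1/243

Step 1 — x − y = 48 − 291 = -243. Step 2 — v_3(-243) = 5 (factor: -243 = −(3^5 · 1); the sign does not affect v_p). Step 3 — |x − y|_3 = 3^{-5} = 1/243.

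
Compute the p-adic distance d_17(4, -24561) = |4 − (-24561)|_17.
d_17(4, -24561) = 1/4913

Step 1 — x − y = 4 − (-24561) = 24565. Step 2 — v_17(24565) = 3 (factor: 24565 = (17^3 · 5); the sign does not affect v_p). Step 3 — |x − y|_17 = 17^{-3} = 1/4913.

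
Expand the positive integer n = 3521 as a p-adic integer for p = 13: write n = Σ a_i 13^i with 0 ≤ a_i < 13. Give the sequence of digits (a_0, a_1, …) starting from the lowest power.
(a_0, a_1, …) = (11, 10, 7, 1)

Repeated division by 13 gives the digits low-to-high: 3521 = 11 + 10·13^1 + 7·13^2 + 1·13^3. Digit sequence: (11, 10, 7, 1).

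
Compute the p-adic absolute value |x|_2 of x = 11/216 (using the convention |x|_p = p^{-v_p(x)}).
|11/216|_2 = 8

Step 1 — compute v_2(x) by factoring powers of 2 out of the numerator and denominator: v_2(11/216) = -3. Step 2 — apply |x|_p = p^{-v_p(x)} = 2^{3} = 8.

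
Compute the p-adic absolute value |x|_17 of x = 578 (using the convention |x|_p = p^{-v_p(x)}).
|578|_17 = 1/289

Step 1 — compute v_17(x) by factoring powers of 17 out of the numerator and denominator: v_17(578) = 2. Step 2 — apply |x|_p = p^{-v_p(x)} = 17^{-2} = 1/289.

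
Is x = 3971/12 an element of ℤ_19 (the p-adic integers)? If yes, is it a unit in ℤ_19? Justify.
x ∈ ℤ_19 but not a unit; v_19(x) = 2 > 0

ℤ_19 = {x ∈ ℚ_19 : v_19(x) ≥ 0} and ℤ_19^× = {x ∈ ℤ_19 : v_19(x) = 0}. Here v_19(3971/12) = v_19(num) − v_19(den) = 2; compare against these criteria.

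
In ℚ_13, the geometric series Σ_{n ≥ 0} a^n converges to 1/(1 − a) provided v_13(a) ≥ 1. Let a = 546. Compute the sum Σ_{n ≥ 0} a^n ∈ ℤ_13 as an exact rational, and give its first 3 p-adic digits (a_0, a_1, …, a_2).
Σ a^n = 1/(1 − a) = -1/545;  first 3 digits = (1, 3, 12)

v_13(a) = 1 ≥ 1, so the series converges in ℤ_13 to 1/(1 − a) = 1/(1 − 546) = -1/545. Expand this rational in ℤ_13: compute digits iteratively via d_i = x_i mod 13, x_{i+1} = (x_i − d_i)/13. The first 3 digits are (1, 3, 12).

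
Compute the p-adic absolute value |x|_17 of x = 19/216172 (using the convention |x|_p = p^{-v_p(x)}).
|19/216172|_17 = 4913

Step 1 — compute v_17(x) by factoring powers of 17 out of the numerator and denominator: v_17(19/216172) = -3. Step 2 — apply |x|_p = p^{-v_p(x)} = 17^{3} = 4913.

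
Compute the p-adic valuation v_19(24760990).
v_19(24760990) = 5

v_19(n) is the largest exponent k such that 19^k divides n. Factor out: 24760990 = 19^5 · 10. (Sign doesn't affect v_p.) So v_19(24760990) = 5.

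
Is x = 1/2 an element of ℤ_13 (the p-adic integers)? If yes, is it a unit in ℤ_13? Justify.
x ∈ ℤ_13^× (unit); v_13(x) = 0

ℤ_13 = {x ∈ ℚ_13 : v_13(x) ≥ 0} and ℤ_13^× = {x ∈ ℤ_13 : v_13(x) = 0}. Here v_13(1/2) = v_13(num) − v_13(den) = 0; compare against these criteria.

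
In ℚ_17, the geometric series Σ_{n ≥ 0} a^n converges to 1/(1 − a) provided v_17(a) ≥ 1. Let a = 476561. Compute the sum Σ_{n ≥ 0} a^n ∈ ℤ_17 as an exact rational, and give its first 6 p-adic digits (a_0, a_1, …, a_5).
Σ a^n = 1/(1 − a) = -1/476560;  first 6 digits = (1, 0, 0, 12, 5, 0)

v_17(a) = 3 ≥ 1, so the series converges in ℤ_17 to 1/(1 − a) = 1/(1 − 476561) = -1/476560. Expand this rational in ℤ_17: compute digits iteratively via d_i = x_i mod 17, x_{i+1} = (x_i − d_i)/17. The first 6 digits are (1, 0, 0, 12, 5, 0).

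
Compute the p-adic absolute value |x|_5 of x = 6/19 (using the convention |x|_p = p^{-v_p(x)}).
|6/19|_5 = 1

Step 1 — compute v_5(x) by factoring powers of 5 out of the numerator and denominator: v_5(6/19) = 0. Step 2 — apply |x|_p = p^{-v_p(x)} = 5^{0} = 1.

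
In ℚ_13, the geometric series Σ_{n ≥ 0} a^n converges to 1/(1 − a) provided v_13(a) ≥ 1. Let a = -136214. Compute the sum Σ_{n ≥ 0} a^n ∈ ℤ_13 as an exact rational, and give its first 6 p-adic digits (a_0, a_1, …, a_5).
Σ a^n = 1/(1 − a) = 1/136215;  first 6 digits = (1, 0, 0, 3, 8, 12)

v_13(a) = 3 ≥ 1, so the series converges in ℤ_13 to 1/(1 − a) = 1/(1 − (-136214)) = 1/136215. Expand this rational in ℤ_13: compute digits iteratively via d_i = x_i mod 13, x_{i+1} = (x_i − d_i)/13. The first 6 digits are (1, 0, 0, 3, 8, 12).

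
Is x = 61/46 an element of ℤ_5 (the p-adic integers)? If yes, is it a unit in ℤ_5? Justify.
x ∈ ℤ_5^× (unit); v_5(x) = 0

ℤ_5 = {x ∈ ℚ_5 : v_5(x) ≥ 0} and ℤ_5^× = {x ∈ ℤ_5 : v_5(x) = 0}. Here v_5(61/46) = v_5(num) − v_5(den) = 0; compare against these criteria.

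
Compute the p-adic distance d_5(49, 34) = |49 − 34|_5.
d_5(49, 34) = 1/5

Step 1 — x − y = 49 − 34 = 15. Step 2 — v_5(15) = 1 (factor: 15 = (5^1 · 3); the sign does not affect v_p). Step 3 — |x − y|_5 = 5^{-1} = 1/5.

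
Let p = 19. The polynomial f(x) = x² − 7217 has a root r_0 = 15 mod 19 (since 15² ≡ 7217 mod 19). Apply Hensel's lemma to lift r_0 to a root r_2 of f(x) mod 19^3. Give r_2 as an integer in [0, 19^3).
r_2 = 1307 (mod 6859)

Hensel's recurrence: r_{i+1} = r_i − f(r_i)·(f′(r_i))^{-1} mod 19^{i+2}, with f′(x) = 2x. Iterate:
  r_0 = 15 (mod 19)
  r_1 = 224 (mod 361)
  r_2 = 1307 (mod 6859)
Final: r_2 = 1307, and one checks f(r_2) ≡ 0 mod 19^3.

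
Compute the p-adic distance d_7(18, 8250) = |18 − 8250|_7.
d_7(18, 8250) = 1/343

Step 1 — x − y = 18 − 8250 = -8232. Step 2 — v_7(-8232) = 3 (factor: -8232 = −(7^3 · 24); the sign does not affect v_p). Step 3 — |x − y|_7 = 7^{-3} = 1/343.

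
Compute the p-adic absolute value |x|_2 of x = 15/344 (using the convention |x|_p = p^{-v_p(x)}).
|15/344|_2 = 8

Step 1 — compute v_2(x) by factoring powers of 2 out of the numerator and denominator: v_2(15/344) = -3. Step 2 — apply |x|_p = p^{-v_p(x)} = 2^{3} = 8.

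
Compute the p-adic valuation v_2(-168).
v_2(-168) = 3

v_2(n) is the largest exponent k such that 2^k divides n. Factor out: -168 = -2^3 · 21. (Sign doesn't affect v_p.) So v_2(-168) = 3.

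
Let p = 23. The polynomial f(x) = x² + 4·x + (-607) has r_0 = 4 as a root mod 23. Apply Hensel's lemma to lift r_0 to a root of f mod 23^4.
r_3 = 18611 (mod 279841)

Hensel: r_{i+1} = r_i − f(r_i)·(f′(r_i))^{-1} mod 23^{i+2}, f′(x) = 2x + 4. Iterate:
  r_0 = 4 (mod 23)
  r_1 = 96 (mod 529)
  r_2 = 6444 (mod 12167)
  r_3 = 18611 (mod 279841)
Final: r = 18611 satisfies f(r) ≡ 0 mod 23^4.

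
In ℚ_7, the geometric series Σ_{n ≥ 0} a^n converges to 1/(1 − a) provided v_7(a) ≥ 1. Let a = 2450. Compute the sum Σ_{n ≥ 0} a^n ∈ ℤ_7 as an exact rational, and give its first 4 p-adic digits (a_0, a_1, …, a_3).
Σ a^n = 1/(1 − a) = -1/2449;  first 4 digits = (1, 0, 1, 0)

v_7(a) = 2 ≥ 1, so the series converges in ℤ_7 to 1/(1 − a) = 1/(1 − 2450) = -1/2449. Expand this rational in ℤ_7: compute digits iteratively via d_i = x_i mod 7, x_{i+1} = (x_i − d_i)/7. The first 4 digits are (1, 0, 1, 0).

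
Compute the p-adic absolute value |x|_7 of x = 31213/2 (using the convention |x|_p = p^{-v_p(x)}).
|31213/2|_7 = 1/2401

Step 1 — compute v_7(x) by factoring powers of 7 out of the numerator and denominator: v_7(31213/2) = 4. Step 2 — apply |x|_p = p^{-v_p(x)} = 7^{-4} = 1/2401.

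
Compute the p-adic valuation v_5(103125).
v_5(103125) = 5

v_5(n) is the largest exponent k such that 5^k divides n. Factor out: 103125 = 5^5 · 33. (Sign doesn't affect v_p.) So v_5(103125) = 5.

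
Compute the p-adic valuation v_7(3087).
v_7(3087) = 3

v_7(n) is the largest exponent k such that 7^k divides n. Factor out: 3087 = 7^3 · 9. (Sign doesn't affect v_p.) So v_7(3087) = 3.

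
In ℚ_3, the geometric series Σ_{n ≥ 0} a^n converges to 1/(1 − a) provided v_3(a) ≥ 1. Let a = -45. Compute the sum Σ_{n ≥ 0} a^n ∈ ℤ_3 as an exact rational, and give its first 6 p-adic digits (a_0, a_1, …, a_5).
Σ a^n = 1/(1 − a) = 1/46;  first 6 digits = (1, 0, 1, 1, 0, 2)

v_3(a) = 2 ≥ 1, so the series converges in ℤ_3 to 1/(1 − a) = 1/(1 − (-45)) = 1/46. Expand this rational in ℤ_3: compute digits iteratively via d_i = x_i mod 3, x_{i+1} = (x_i − d_i)/3. The first 6 digits are (1, 0, 1, 1, 0, 2).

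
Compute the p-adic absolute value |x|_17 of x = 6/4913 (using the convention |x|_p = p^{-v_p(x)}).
|6/4913|_17 = 4913

Step 1 — compute v_17(x) by factoring powers of 17 out of the numerator and denominator: v_17(6/4913) = -3. Step 2 — apply |x|_p = p^{-v_p(x)} = 17^{3} = 4913.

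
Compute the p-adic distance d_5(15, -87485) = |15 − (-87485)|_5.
d_5(15, -87485) = 1/3125

Step 1 — x − y = 15 − (-87485) = 87500. Step 2 — v_5(87500) = 5 (factor: 87500 = (5^5 · 28); the sign does not affect v_p). Step 3 — |x − y|_5 = 5^{-5} = 1/3125.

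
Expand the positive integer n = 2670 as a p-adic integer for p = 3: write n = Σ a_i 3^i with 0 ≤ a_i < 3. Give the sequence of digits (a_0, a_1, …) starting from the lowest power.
(a_0, a_1, …) = (0, 2, 2, 2, 2, 1, 0, 1)

Repeated division by 3 gives the digits low-to-high: 2670 = 2·3^1 + 2·3^2 + 2·3^3 + 2·3^4 + 1·3^5 + 1·3^7. Digit sequence: (0, 2, 2, 2, 2, 1, 0, 1).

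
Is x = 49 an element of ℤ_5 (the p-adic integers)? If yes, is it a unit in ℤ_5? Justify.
x ∈ ℤ_5^× (unit); v_5(x) = 0

ℤ_5 = {x ∈ ℚ_5 : v_5(x) ≥ 0} and ℤ_5^× = {x ∈ ℤ_5 : v_5(x) = 0}. Here v_5(49) = v_5(num) − v_5(den) = 0; compare against these criteria.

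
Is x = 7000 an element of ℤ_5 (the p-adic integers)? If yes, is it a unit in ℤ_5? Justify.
x ∈ ℤ_5 but not a unit; v_5(x) = 3 > 0

ℤ_5 = {x ∈ ℚ_5 : v_5(x) ≥ 0} and ℤ_5^× = {x ∈ ℤ_5 : v_5(x) = 0}. Here v_5(7000) = v_5(num) − v_5(den) = 3; compare against these criteria.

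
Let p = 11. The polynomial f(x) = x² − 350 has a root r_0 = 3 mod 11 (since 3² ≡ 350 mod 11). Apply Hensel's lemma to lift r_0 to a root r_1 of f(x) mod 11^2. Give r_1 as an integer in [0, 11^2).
r_1 = 80 (mod 121)

Hensel's recurrence: r_{i+1} = r_i − f(r_i)·(f′(r_i))^{-1} mod 11^{i+2}, with f′(x) = 2x. Iterate:
  r_0 = 3 (mod 11)
  r_1 = 80 (mod 121)
Final: r_1 = 80, and one checks f(r_1) ≡ 0 mod 11^2.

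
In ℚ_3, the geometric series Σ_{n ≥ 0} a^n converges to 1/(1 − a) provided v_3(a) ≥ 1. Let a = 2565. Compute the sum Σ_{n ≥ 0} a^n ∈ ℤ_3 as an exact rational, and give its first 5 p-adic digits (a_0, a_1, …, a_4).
Σ a^n = 1/(1 − a) = -1/2564;  first 5 digits = (1, 0, 0, 2, 1)

v_3(a) = 3 ≥ 1, so the series converges in ℤ_3 to 1/(1 − a) = 1/(1 − 2565) = -1/2564. Expand this rational in ℤ_3: compute digits iteratively via d_i = x_i mod 3, x_{i+1} = (x_i − d_i)/3. The first 5 digits are (1, 0, 0, 2, 1).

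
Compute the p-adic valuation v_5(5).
v_5(5) = 1

v_5(n) is the largest exponent k such that 5^k divides n. Factor out: 5 = 5^1 · 1. (Sign doesn't affect v_p.) So v_5(5) = 1.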